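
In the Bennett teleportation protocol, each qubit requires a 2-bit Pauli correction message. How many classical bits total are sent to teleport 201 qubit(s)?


Quantum teleportation requires 2 classical bits per qubit teleported.
201 qubit(s) -> 2 * 201 = 402 classical bits

402


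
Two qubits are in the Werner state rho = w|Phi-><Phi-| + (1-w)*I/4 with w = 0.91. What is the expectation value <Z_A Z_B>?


|Phi-> = (|00> - |11>)/sqrt(2)
For the pure Bell state, <Z_A Z_B> = +1 (Bell-state Pauli correlator).
The maximally-mixed part I/4 has tr(I/4 * P tensor P) = 0 for any traceless Pauli P.
So <Z_A Z_B>_rho = w * (+1) + (1 - w) * 0
= 0.91 * (+1)
= 0.9100

0.9100


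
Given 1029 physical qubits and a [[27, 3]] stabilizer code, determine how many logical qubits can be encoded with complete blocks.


Each code block uses 27 physical qubits for 3 logical qubit(s).
Number of complete blocks = floor(1029 / 27) = 38
Logical qubits = 38 * 3
= 114

114


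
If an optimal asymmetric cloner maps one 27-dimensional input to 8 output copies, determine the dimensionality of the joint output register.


Output space = H^(tensor 8) where dim(H) = 27
dim = 27^8
= 729 (after 2 factors)
= 19683 (after 3 factors)
= 531441 (after 4 factors)
= 14348907 (after 5 factors)
= 387420489 (after 6 factors)
= 10460353203 (after 7 factors)
= 282429536481 (after 8 factors)
= 282429536481

282429536481


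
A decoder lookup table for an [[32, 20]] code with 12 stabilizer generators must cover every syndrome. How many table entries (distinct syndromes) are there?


Each stabilizer generator gives a binary (+1 or -1) measurement outcome.
With 12 independent generators:
Total syndromes = 2^12
= 4096

4096


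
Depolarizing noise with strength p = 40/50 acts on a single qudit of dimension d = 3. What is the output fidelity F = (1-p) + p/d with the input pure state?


F = (1-p) + p/d
= (1 - 0.8000) + 0.8000/3
= 0.2000 + 0.2667
= 0.4667

0.4667


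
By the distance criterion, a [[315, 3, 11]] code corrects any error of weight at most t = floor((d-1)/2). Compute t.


Code parameters: [[315, 3, 11]], distance d = 11.
Number of correctable errors = floor((d-1)/2)
= floor((11 - 1)/2)
= floor(10/2)
= 5

5


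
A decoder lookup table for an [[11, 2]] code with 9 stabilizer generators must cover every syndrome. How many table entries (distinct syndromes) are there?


Each stabilizer generator gives a binary (+1 or -1) measurement outcome.
With 9 independent generators:
Total syndromes = 2^9
= 512

512


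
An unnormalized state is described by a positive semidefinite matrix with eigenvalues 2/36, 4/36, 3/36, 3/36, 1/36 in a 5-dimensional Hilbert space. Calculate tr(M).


tr(M) = sum of eigenvalues
= 2/36 + 4/36 + 3/36 + 3/36 + 1/36
= 13/36
= 0.3611

0.3611


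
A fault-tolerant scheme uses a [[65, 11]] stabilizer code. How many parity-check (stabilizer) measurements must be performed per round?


For an [[n,k]] stabilizer code:
Number of stabilizer generators = n - k
= 65 - 11
= 54

54


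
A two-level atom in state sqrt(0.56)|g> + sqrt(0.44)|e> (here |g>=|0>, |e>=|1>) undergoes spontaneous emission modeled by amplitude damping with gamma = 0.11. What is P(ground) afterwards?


For amplitude damping with parameter gamma on state sqrt(a)|0> + sqrt(b)|1>:
alpha^2 = 0.56, beta^2 = 0.44
P(|0>) = alpha^2 + gamma * beta^2
= 0.56 + 0.11 * 0.44
= 0.56 + 0.0484
= 0.6084

0.6084


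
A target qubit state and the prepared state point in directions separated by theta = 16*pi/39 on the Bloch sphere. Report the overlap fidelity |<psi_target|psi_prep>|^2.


For states separated by angle theta on Bloch sphere:
F = cos^2(theta/2)
theta = 16*pi/39 = 1.2889
theta/2 = 0.6444
cos(theta/2) = 0.7994
F = 0.6391

0.6391


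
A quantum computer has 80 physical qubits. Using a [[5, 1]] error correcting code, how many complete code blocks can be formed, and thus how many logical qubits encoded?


Each code block uses 5 physical qubits for 1 logical qubit(s).
Number of complete blocks = floor(80 / 5) = 16
Logical qubits = 16 * 1
= 16

16


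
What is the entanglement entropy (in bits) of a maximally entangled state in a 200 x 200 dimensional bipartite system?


For a maximally entangled state in d x d:
S = log2(d) = log2(200)
= 7.6439

7.6439


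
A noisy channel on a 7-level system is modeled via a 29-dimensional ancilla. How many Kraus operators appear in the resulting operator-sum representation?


Tracing out the environment in an orthonormal basis {|i>_E} gives Kraus operators K_i = <i|_E U |0>_E.
Number of Kraus operators = dim(H_env) = d_env
= 29

29


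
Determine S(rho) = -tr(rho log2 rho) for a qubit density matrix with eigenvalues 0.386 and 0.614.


S = -p*log2(p) - (1-p)*log2(1-p)
p = 0.3860, 1-p = 0.6140
= -0.3860 * log2(0.3860) - 0.6140 * log2(0.6140)
= -(-0.5301) - (-0.4321)
= 0.9622

0.9622


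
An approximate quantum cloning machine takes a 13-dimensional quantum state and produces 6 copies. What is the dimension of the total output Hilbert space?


Output space = H^(tensor 6) where dim(H) = 13
dim = 13^6
= 169 (after 2 factors)
= 2197 (after 3 factors)
= 28561 (after 4 factors)
= 371293 (after 5 factors)
= 4826809 (after 6 factors)
= 4826809

4826809


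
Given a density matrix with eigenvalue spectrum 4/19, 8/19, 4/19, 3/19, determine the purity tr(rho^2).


tr(rho^2) = sum of eigenvalues squared
= (4/19)^2 + (8/19)^2 + (4/19)^2 + (3/19)^2
= (16 + 64 + 16 + 9) / 361
= 105/361
= 0.2909

0.2909


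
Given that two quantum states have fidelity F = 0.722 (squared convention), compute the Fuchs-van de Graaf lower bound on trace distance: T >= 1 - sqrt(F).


Fuchs-van de Graaf (squared-fidelity convention): 1 - sqrt(F) <= T <= sqrt(1 - F).
Lower bound: T >= 1 - sqrt(F)
sqrt(F) = sqrt(0.722) = 0.8497
T >= 1 - 0.8497
T >= 0.1503

0.1503


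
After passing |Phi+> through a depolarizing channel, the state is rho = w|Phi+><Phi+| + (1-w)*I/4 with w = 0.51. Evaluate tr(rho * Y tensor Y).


|Phi+> = (|00> + |11>)/sqrt(2)
For the pure Bell state, <Y_A Y_B> = -1 (Bell-state Pauli correlator).
The maximally-mixed part I/4 has tr(I/4 * P tensor P) = 0 for any traceless Pauli P.
So <Y_A Y_B>_rho = w * (-1) + (1 - w) * 0
= 0.51 * (-1)
= -0.5100

-0.5100


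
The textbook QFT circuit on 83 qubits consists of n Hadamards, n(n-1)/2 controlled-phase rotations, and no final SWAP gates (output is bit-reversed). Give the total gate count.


Hadamard gates: 83
Controlled rotations: n*(n-1)/2 = 83*82/2 = 3403
SWAP gates: 0 (omitted)
Total = 83 + 3403
= 3486

3486


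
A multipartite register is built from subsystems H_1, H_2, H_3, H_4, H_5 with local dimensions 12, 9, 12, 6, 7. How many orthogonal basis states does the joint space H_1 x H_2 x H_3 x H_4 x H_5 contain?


dim(H_1 x H_2 x H_3 x H_4 x H_5) = 12 * 9 * 12 * 6 * 7
= 108 * 12 * 6 * 7
= 1296 * 6 * 7
= 7776 * 7
= 54432

54432


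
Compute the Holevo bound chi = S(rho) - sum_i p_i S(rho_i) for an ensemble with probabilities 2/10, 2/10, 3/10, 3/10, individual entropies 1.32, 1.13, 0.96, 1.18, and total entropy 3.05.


chi = S(rho) - sum_i p_i * S(rho_i)
Weighted entropy = 2/10 * 1.32 + 2/10 * 1.13 + 3/10 * 0.96 + 3/10 * 1.18
= 1.1320
chi = 3.05 - 1.1320
= 1.9180

1.9180


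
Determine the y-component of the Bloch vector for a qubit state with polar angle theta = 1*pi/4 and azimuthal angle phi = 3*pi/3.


theta = 0.7854, phi = 3.1416
r_y = sin(theta)*sin(phi) = 0.7071 * 0.0000
r_y = 0.0000

0.0000


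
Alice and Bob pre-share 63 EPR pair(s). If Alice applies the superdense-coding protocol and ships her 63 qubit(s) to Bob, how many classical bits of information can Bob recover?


Superdense coding allows 2 classical bits per shared entangled pair.
63 pair(s) -> 2 * 63 = 126 classical bits

126


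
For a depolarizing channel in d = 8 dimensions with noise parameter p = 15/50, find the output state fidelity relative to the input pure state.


F = (1-p) + p/d
= (1 - 0.3000) + 0.3000/8
= 0.7000 + 0.0375
= 0.7375

0.7375


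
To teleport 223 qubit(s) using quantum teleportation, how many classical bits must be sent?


Quantum teleportation requires 2 classical bits per qubit teleported.
223 qubit(s) -> 2 * 223 = 446 classical bits

446


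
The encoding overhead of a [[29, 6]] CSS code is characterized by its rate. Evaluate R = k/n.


Code rate R = k/n
= 6/29
= 0.2069

0.2069


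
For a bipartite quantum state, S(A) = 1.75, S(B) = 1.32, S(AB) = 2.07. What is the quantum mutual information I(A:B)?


I(A:B) = S(A) + S(B) - S(AB)
= 1.75 + 1.32 - 2.07
= 1.0000

1.0000


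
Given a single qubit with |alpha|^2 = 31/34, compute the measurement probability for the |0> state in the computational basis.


|alpha|^2 = 31/34 = 0.9118
|beta|^2 = 1 - 31/34 = 3/34 = 0.0882
P(|0>) = |alpha|^2 = 0.9118

0.9118


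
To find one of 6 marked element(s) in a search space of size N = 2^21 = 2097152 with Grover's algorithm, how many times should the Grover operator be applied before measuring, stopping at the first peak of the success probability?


After j Grover iterations the success probability is P(j) = sin^2((2j+1)*theta), where sin(theta) = sqrt(k/N).
N = 2^21 = 2097152, k = 6
sin(theta) = sqrt(k/N) = 0.001691455867
theta = arcsin(sqrt(k/N)) = 0.001691456673 rad
P(j) reaches its first maximum when (2j+1)*theta is as close as possible to pi/2, i.e. j = round(pi/(4*theta) - 1/2).
pi/(4*theta) - 1/2 = 463.8324
(For comparison, the common estimate pi/4 * sqrt(N/k) = 464.3326; the exact maximiser is used here.)
Optimal iterations = 464

464


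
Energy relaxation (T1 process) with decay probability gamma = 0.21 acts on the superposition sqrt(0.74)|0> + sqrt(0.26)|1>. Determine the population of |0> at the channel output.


For amplitude damping with parameter gamma on state sqrt(a)|0> + sqrt(b)|1>:
alpha^2 = 0.74, beta^2 = 0.26
P(|0>) = alpha^2 + gamma * beta^2
= 0.74 + 0.21 * 0.26
= 0.74 + 0.0546
= 0.7946

0.7946


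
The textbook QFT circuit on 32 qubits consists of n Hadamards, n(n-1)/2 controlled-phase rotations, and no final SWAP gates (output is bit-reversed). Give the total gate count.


Hadamard gates: 32
Controlled rotations: n*(n-1)/2 = 32*31/2 = 496
SWAP gates: 0 (omitted)
Total = 32 + 496
= 528

528


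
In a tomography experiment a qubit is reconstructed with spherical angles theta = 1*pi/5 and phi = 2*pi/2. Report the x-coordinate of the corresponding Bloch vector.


theta = 0.6283, phi = 3.1416
r_x = sin(theta)*cos(phi) = 0.5878 * -1.0000
r_x = -0.5878

-0.5878


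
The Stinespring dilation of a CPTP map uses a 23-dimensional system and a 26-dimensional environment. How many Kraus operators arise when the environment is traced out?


Tracing out the environment in an orthonormal basis {|i>_E} gives Kraus operators K_i = <i|_E U |0>_E.
Number of Kraus operators = dim(H_env) = d_env
= 26

26


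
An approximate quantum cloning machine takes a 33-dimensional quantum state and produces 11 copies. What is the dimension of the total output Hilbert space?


Output space = H^(tensor 11) where dim(H) = 33
dim = 33^11
= 1089 (after 2 factors)
= 35937 (after 3 factors)
= 1185921 (after 4 factors)
= 39135393 (after 5 factors)
= 1291467969 (after 6 factors)
= 42618442977 (after 7 factors)
= 1406408618241 (after 8 factors)
= 46411484401953 (after 9 factors)
= 1531578985264449 (after 10 factors)
= 50542106513726817 (after 11 factors)
= 50542106513726817

50542106513726817


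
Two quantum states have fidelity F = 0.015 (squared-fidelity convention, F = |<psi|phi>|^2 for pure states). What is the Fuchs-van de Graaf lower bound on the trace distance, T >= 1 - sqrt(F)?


Fuchs-van de Graaf (squared-fidelity convention): 1 - sqrt(F) <= T <= sqrt(1 - F).
Lower bound: T >= 1 - sqrt(F)
sqrt(F) = sqrt(0.015) = 0.1225
T >= 1 - 0.1225
T >= 0.8775

0.8775


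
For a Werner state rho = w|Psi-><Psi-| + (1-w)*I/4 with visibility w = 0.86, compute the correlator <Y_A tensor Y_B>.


|Psi-> = (|01> - |10>)/sqrt(2)
For the pure Bell state, <Y_A Y_B> = -1 (Bell-state Pauli correlator).
The maximally-mixed part I/4 has tr(I/4 * P tensor P) = 0 for any traceless Pauli P.
So <Y_A Y_B>_rho = w * (-1) + (1 - w) * 0
= 0.86 * (-1)
= -0.8600

-0.8600


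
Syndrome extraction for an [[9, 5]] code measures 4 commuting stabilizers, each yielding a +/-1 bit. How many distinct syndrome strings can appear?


Each stabilizer generator gives a binary (+1 or -1) measurement outcome.
With 4 independent generators:
Total syndromes = 2^4
= 16

16


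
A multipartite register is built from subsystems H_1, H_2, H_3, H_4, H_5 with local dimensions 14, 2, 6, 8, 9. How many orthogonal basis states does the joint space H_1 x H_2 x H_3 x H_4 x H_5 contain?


dim(H_1 x H_2 x H_3 x H_4 x H_5) = 14 * 2 * 6 * 8 * 9
= 28 * 6 * 8 * 9
= 168 * 8 * 9
= 1344 * 9
= 12096

12096


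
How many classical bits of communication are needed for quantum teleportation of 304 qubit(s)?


Quantum teleportation requires 2 classical bits per qubit teleported.
304 qubit(s) -> 2 * 304 = 608 classical bits

608


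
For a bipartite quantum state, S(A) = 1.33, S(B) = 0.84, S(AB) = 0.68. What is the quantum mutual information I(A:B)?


I(A:B) = S(A) + S(B) - S(AB)
= 1.33 + 0.84 - 0.68
= 1.4900

1.4900


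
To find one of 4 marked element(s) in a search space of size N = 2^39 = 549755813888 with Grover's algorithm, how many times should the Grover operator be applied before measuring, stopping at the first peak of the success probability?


After j Grover iterations the success probability is P(j) = sin^2((2j+1)*theta), where sin(theta) = sqrt(k/N).
N = 2^39 = 549755813888, k = 4
sin(theta) = sqrt(k/N) = 2.697398305e-06
theta = arcsin(sqrt(k/N)) = 2.697398305e-06 rad
P(j) reaches its first maximum when (2j+1)*theta is as close as possible to pi/2, i.e. j = round(pi/(4*theta) - 1/2).
pi/(4*theta) - 1/2 = 291168.2762
(For comparison, the common estimate pi/4 * sqrt(N/k) = 291168.7762; the exact maximiser is used here.)
Optimal iterations = 291168

291168


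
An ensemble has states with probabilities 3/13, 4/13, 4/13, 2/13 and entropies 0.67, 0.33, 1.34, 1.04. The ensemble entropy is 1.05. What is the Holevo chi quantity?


chi = S(rho) - sum_i p_i * S(rho_i)
Weighted entropy = 3/13 * 0.67 + 4/13 * 0.33 + 4/13 * 1.34 + 2/13 * 1.04
= 0.8285
chi = 1.05 - 0.8285
= 0.2215

0.2215


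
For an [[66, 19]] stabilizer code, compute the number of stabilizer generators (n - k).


For an [[n,k]] stabilizer code:
Number of stabilizer generators = n - k
= 66 - 19
= 47

47


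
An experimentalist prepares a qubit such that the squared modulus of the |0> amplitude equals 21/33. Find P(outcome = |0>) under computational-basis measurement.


|alpha|^2 = 21/33 = 0.6364
|beta|^2 = 1 - 21/33 = 12/33 = 0.3636
P(|0>) = |alpha|^2 = 0.6364

0.6364


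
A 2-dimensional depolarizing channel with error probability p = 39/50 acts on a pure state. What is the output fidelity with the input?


F = (1-p) + p/d
= (1 - 0.7800) + 0.7800/2
= 0.2200 + 0.3900
= 0.6100

0.6100


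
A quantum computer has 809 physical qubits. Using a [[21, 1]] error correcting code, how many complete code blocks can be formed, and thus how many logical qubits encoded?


Each code block uses 21 physical qubits for 1 logical qubit(s).
Number of complete blocks = floor(809 / 21) = 38
Logical qubits = 38 * 1
= 38

38


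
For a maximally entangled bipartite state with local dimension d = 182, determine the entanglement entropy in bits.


For a maximally entangled state in d x d:
S = log2(d) = log2(182)
= 7.5078

7.5078


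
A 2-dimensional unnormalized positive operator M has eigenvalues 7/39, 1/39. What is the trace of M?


tr(M) = sum of eigenvalues
= 7/39 + 1/39
= 8/39
= 0.2051

0.2051


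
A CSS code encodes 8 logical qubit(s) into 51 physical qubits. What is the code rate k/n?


Code rate R = k/n
= 8/51
= 0.1569

0.1569


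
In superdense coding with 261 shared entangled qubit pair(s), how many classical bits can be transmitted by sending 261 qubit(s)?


Superdense coding allows 2 classical bits per shared entangled pair.
261 pair(s) -> 2 * 261 = 522 classical bits

522


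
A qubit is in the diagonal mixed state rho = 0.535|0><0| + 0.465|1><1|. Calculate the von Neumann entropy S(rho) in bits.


S = -p*log2(p) - (1-p)*log2(1-p)
p = 0.5350, 1-p = 0.4650
= -0.5350 * log2(0.5350) - 0.4650 * log2(0.4650)
= -(-0.4828) - (-0.5137)
= 0.9965

0.9965


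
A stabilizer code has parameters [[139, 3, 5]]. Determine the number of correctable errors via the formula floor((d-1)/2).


Code parameters: [[139, 3, 5]], distance d = 5.
Number of correctable errors = floor((d-1)/2)
= floor((5 - 1)/2)
= floor(4/2)
= 2

2


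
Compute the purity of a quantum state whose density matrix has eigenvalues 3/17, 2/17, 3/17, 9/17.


tr(rho^2) = sum of eigenvalues squared
= (3/17)^2 + (2/17)^2 + (3/17)^2 + (9/17)^2
= (9 + 4 + 9 + 81) / 289
= 103/289
= 0.3564

0.3564


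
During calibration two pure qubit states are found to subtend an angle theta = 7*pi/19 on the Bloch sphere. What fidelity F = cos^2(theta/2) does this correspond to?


For states separated by angle theta on Bloch sphere:
F = cos^2(theta/2)
theta = 7*pi/19 = 1.1574
theta/2 = 0.5787
cos(theta/2) = 0.8372
F = 0.7008

0.7008


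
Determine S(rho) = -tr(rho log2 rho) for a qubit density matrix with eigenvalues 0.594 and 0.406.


S = -p*log2(p) - (1-p)*log2(1-p)
p = 0.5940, 1-p = 0.4060
= -0.5940 * log2(0.5940) - 0.4060 * log2(0.4060)
= -(-0.4464) - (-0.5280)
= 0.9744

0.9744


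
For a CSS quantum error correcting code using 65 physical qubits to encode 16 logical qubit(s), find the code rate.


Code rate R = k/n
= 16/65
= 0.2462

0.2462


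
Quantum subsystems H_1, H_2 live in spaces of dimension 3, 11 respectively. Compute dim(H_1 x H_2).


dim(H_1 x H_2) = 3 * 11
= 33

33


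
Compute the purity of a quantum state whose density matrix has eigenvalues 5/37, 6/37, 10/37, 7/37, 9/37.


tr(rho^2) = sum of eigenvalues squared
= (5/37)^2 + (6/37)^2 + (10/37)^2 + (7/37)^2 + (9/37)^2
= (25 + 36 + 100 + 49 + 81) / 1369
= 291/1369
= 0.2126

0.2126


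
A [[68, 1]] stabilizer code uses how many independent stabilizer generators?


For an [[n,k]] stabilizer code:
Number of stabilizer generators = n - k
= 68 - 1
= 67

67


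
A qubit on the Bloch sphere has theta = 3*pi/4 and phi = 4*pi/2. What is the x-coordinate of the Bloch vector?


theta = 2.3562, phi = 6.2832
r_x = sin(theta)*cos(phi) = 0.7071 * 1.0000
r_x = 0.7071

0.7071


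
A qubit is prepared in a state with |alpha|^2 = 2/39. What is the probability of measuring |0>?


|alpha|^2 = 2/39 = 0.0513
|beta|^2 = 1 - 2/39 = 37/39 = 0.9487
P(|0>) = |alpha|^2 = 0.0513

0.0513


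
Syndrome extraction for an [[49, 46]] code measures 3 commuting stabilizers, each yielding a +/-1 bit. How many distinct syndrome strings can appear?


Each stabilizer generator gives a binary (+1 or -1) measurement outcome.
With 3 independent generators:
Total syndromes = 2^3
= 8

8


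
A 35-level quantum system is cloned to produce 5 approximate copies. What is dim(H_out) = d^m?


Output space = H^(tensor 5) where dim(H) = 35
dim = 35^5
= 1225 (after 2 factors)
= 42875 (after 3 factors)
= 1500625 (after 4 factors)
= 52521875 (after 5 factors)
= 52521875

52521875


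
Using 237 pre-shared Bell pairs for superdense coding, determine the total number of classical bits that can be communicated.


Superdense coding allows 2 classical bits per shared entangled pair.
237 pair(s) -> 2 * 237 = 474 classical bits

474


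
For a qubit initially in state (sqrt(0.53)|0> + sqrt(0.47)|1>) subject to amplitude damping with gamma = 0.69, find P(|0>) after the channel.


For amplitude damping with parameter gamma on state sqrt(a)|0> + sqrt(b)|1>:
alpha^2 = 0.53, beta^2 = 0.47
P(|0>) = alpha^2 + gamma * beta^2
= 0.53 + 0.69 * 0.47
= 0.53 + 0.3243
= 0.8543

0.8543


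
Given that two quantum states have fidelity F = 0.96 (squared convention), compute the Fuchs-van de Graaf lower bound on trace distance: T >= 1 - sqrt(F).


Fuchs-van de Graaf (squared-fidelity convention): 1 - sqrt(F) <= T <= sqrt(1 - F).
Lower bound: T >= 1 - sqrt(F)
sqrt(F) = sqrt(0.96) = 0.9798
T >= 1 - 0.9798
T >= 0.0202

0.0202


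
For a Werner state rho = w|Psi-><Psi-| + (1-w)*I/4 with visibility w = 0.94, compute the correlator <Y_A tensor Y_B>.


|Psi-> = (|01> - |10>)/sqrt(2)
For the pure Bell state, <Y_A Y_B> = -1 (Bell-state Pauli correlator).
The maximally-mixed part I/4 has tr(I/4 * P tensor P) = 0 for any traceless Pauli P.
So <Y_A Y_B>_rho = w * (-1) + (1 - w) * 0
= 0.94 * (-1)
= -0.9400

-0.9400


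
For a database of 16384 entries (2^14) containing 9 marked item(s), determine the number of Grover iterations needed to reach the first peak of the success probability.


After j Grover iterations the success probability is P(j) = sin^2((2j+1)*theta), where sin(theta) = sqrt(k/N).
N = 2^14 = 16384, k = 9
sin(theta) = sqrt(k/N) = 0.0234375
theta = arcsin(sqrt(k/N)) = 0.0234396463 rad
P(j) reaches its first maximum when (2j+1)*theta is as close as possible to pi/2, i.e. j = round(pi/(4*theta) - 1/2).
pi/(4*theta) - 1/2 = 33.0073
(For comparison, the common estimate pi/4 * sqrt(N/k) = 33.5103; the exact maximiser is used here.)
Optimal iterations = 33

33


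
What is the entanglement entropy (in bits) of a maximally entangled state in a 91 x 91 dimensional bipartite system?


For a maximally entangled state in d x d:
S = log2(d) = log2(91)
= 6.5078

6.5078


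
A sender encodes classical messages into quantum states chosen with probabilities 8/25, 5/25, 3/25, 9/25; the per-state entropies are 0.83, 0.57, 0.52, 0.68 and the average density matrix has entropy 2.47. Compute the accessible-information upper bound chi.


chi = S(rho) - sum_i p_i * S(rho_i)
Weighted entropy = 8/25 * 0.83 + 5/25 * 0.57 + 3/25 * 0.52 + 9/25 * 0.68
= 0.6868
chi = 2.47 - 0.6868
= 1.7832

1.7832


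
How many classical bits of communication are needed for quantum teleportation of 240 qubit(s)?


Quantum teleportation requires 2 classical bits per qubit teleported.
240 qubit(s) -> 2 * 240 = 480 classical bits

480


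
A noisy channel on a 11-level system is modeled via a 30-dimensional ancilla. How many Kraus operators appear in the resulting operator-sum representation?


Tracing out the environment in an orthonormal basis {|i>_E} gives Kraus operators K_i = <i|_E U |0>_E.
Number of Kraus operators = dim(H_env) = d_env
= 30

30


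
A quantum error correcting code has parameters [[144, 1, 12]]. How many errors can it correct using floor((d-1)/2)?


Code parameters: [[144, 1, 12]], distance d = 12.
Number of correctable errors = floor((d-1)/2)
= floor((12 - 1)/2)
= floor(11/2)
= 5

5


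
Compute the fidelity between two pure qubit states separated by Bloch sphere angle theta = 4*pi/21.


For states separated by angle theta on Bloch sphere:
F = cos^2(theta/2)
theta = 4*pi/21 = 0.5984
theta/2 = 0.2992
cos(theta/2) = 0.9556
F = 0.9131

0.9131


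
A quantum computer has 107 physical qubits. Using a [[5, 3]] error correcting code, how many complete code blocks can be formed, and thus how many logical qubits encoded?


Each code block uses 5 physical qubits for 3 logical qubit(s).
Number of complete blocks = floor(107 / 5) = 21
Logical qubits = 21 * 3
= 63

63


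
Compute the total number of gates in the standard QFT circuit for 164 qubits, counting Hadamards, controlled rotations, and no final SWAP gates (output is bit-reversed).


Hadamard gates: 164
Controlled rotations: n*(n-1)/2 = 164*163/2 = 13366
SWAP gates: 0 (omitted)
Total = 164 + 13366
= 13530

13530


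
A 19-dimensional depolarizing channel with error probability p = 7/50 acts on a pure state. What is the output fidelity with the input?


F = (1-p) + p/d
= (1 - 0.1400) + 0.1400/19
= 0.8600 + 0.0074
= 0.8674

0.8674


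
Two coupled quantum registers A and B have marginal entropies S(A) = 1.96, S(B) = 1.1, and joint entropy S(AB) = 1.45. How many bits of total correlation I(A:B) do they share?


I(A:B) = S(A) + S(B) - S(AB)
= 1.96 + 1.1 - 1.45
= 1.6100

1.6100


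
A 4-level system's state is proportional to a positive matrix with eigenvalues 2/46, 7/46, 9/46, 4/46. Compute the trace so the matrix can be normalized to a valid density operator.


tr(M) = sum of eigenvalues
= 2/46 + 7/46 + 9/46 + 4/46
= 22/46
= 0.4783

0.4783


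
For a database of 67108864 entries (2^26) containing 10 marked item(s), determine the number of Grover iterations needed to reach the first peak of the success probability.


After j Grover iterations the success probability is P(j) = sin^2((2j+1)*theta), where sin(theta) = sqrt(k/N).
N = 2^26 = 67108864, k = 10
sin(theta) = sqrt(k/N) = 0.0003860202222
theta = arcsin(sqrt(k/N)) = 0.0003860202318 rad
P(j) reaches its first maximum when (2j+1)*theta is as close as possible to pi/2, i.e. j = round(pi/(4*theta) - 1/2).
pi/(4*theta) - 1/2 = 2034.1036
(For comparison, the common estimate pi/4 * sqrt(N/k) = 2034.6037; the exact maximiser is used here.)
Optimal iterations = 2034

2034


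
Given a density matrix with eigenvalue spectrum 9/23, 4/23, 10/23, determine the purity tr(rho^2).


tr(rho^2) = sum of eigenvalues squared
= (9/23)^2 + (4/23)^2 + (10/23)^2
= (81 + 16 + 100) / 529
= 197/529
= 0.3724

0.3724


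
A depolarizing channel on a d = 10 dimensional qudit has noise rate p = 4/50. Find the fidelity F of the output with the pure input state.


F = (1-p) + p/d
= (1 - 0.0800) + 0.0800/10
= 0.9200 + 0.0080
= 0.9280

0.9280


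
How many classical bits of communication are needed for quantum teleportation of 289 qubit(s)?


Quantum teleportation requires 2 classical bits per qubit teleported.
289 qubit(s) -> 2 * 289 = 578 classical bits

578


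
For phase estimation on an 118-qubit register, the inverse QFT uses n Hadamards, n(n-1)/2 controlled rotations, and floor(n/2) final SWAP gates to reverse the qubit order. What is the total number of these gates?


Hadamard gates: 118
Controlled rotations: n*(n-1)/2 = 118*117/2 = 6903
SWAP gates: floor(n/2) = floor(118/2) = 59
Total = 118 + 6903 + 59
= 7080

7080


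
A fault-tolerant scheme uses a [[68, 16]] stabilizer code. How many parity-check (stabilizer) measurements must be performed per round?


For an [[n,k]] stabilizer code:
Number of stabilizer generators = n - k
= 68 - 16
= 52

52


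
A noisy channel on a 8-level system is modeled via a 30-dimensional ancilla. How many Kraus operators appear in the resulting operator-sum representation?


Tracing out the environment in an orthonormal basis {|i>_E} gives Kraus operators K_i = <i|_E U |0>_E.
Number of Kraus operators = dim(H_env) = d_env
= 30

30


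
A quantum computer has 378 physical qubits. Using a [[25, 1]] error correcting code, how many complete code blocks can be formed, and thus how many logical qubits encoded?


Each code block uses 25 physical qubits for 1 logical qubit(s).
Number of complete blocks = floor(378 / 25) = 15
Logical qubits = 15 * 1
= 15

15


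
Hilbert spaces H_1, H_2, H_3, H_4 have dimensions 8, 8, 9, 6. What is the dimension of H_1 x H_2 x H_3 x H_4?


dim(H_1 x H_2 x H_3 x H_4) = 8 * 8 * 9 * 6
= 64 * 9 * 6
= 576 * 6
= 3456

3456


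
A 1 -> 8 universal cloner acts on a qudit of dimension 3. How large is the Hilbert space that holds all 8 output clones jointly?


Output space = H^(tensor 8) where dim(H) = 3
dim = 3^8
= 9 (after 2 factors)
= 27 (after 3 factors)
= 81 (after 4 factors)
= 243 (after 5 factors)
= 729 (after 6 factors)
= 2187 (after 7 factors)
= 6561 (after 8 factors)
= 6561

6561


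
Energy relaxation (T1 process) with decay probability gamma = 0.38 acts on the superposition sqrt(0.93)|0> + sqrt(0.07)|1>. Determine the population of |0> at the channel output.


For amplitude damping with parameter gamma on state sqrt(a)|0> + sqrt(b)|1>:
alpha^2 = 0.93, beta^2 = 0.07
P(|0>) = alpha^2 + gamma * beta^2
= 0.93 + 0.38 * 0.07
= 0.93 + 0.0266
= 0.9566

0.9566


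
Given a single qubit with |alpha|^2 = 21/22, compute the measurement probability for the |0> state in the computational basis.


|alpha|^2 = 21/22 = 0.9545
|beta|^2 = 1 - 21/22 = 1/22 = 0.0455
P(|0>) = |alpha|^2 = 0.9545

0.9545


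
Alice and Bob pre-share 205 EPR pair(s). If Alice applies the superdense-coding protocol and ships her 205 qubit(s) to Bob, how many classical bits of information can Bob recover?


Superdense coding allows 2 classical bits per shared entangled pair.
205 pair(s) -> 2 * 205 = 410 classical bits

410


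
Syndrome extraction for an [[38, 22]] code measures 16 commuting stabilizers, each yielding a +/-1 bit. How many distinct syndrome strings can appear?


Each stabilizer generator gives a binary (+1 or -1) measurement outcome.
With 16 independent generators:
Total syndromes = 2^16
= 65536

65536


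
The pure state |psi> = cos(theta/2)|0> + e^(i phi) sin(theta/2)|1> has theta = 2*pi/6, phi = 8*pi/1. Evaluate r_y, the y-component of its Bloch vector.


theta = 1.0472, phi = 25.1327
r_y = sin(theta)*sin(phi) = 0.8660 * 0.0000
r_y = 0.0000

0.0000


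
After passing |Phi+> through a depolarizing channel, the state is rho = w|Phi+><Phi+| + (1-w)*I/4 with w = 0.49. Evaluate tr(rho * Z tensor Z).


|Phi+> = (|00> + |11>)/sqrt(2)
For the pure Bell state, <Z_A Z_B> = +1 (Bell-state Pauli correlator).
The maximally-mixed part I/4 has tr(I/4 * P tensor P) = 0 for any traceless Pauli P.
So <Z_A Z_B>_rho = w * (+1) + (1 - w) * 0
= 0.49 * (+1)
= 0.4900

0.4900


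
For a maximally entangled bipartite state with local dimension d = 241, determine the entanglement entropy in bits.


For a maximally entangled state in d x d:
S = log2(d) = log2(241)
= 7.9129

7.9129


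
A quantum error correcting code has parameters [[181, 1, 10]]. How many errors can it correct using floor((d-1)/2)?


Code parameters: [[181, 1, 10]], distance d = 10.
Number of correctable errors = floor((d-1)/2)
= floor((10 - 1)/2)
= floor(9/2)
= 4

4


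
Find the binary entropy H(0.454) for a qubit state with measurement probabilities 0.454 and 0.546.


S = -p*log2(p) - (1-p)*log2(1-p)
p = 0.4540, 1-p = 0.5460
= -0.4540 * log2(0.4540) - 0.5460 * log2(0.5460)
= -(-0.5172) - (-0.4767)
= 0.9939

0.9939


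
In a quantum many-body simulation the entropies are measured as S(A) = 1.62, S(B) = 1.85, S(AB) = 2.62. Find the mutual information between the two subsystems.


I(A:B) = S(A) + S(B) - S(AB)
= 1.62 + 1.85 - 2.62
= 0.8500

0.8500


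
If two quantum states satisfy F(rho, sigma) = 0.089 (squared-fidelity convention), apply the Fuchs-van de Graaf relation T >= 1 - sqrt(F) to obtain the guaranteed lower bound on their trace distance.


Fuchs-van de Graaf (squared-fidelity convention): 1 - sqrt(F) <= T <= sqrt(1 - F).
Lower bound: T >= 1 - sqrt(F)
sqrt(F) = sqrt(0.089) = 0.2983
T >= 1 - 0.2983
T >= 0.7017

0.7017


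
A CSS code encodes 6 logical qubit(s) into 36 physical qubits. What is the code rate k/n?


Code rate R = k/n
= 6/36
= 0.1667

0.1667


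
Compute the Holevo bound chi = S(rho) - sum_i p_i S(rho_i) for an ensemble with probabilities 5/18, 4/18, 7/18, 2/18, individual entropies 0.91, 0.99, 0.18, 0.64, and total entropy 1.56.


chi = S(rho) - sum_i p_i * S(rho_i)
Weighted entropy = 5/18 * 0.91 + 4/18 * 0.99 + 7/18 * 0.18 + 2/18 * 0.64
= 0.6139
chi = 1.56 - 0.6139
= 0.9461

0.9461


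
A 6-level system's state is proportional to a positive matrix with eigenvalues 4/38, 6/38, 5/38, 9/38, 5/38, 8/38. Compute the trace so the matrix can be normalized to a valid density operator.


tr(M) = sum of eigenvalues
= 4/38 + 6/38 + 5/38 + 9/38 + 5/38 + 8/38
= 37/38
= 0.9737

0.9737


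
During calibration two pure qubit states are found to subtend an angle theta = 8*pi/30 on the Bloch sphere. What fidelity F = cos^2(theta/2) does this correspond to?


For states separated by angle theta on Bloch sphere:
F = cos^2(theta/2)
theta = 8*pi/30 = 0.8378
theta/2 = 0.4189
cos(theta/2) = 0.9135
F = 0.8346

0.8346


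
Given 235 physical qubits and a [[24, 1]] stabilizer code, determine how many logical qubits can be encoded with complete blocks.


Each code block uses 24 physical qubits for 1 logical qubit(s).
Number of complete blocks = floor(235 / 24) = 9
Logical qubits = 9 * 1
= 9

9


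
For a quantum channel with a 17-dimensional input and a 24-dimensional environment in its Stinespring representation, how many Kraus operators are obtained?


Tracing out the environment in an orthonormal basis {|i>_E} gives Kraus operators K_i = <i|_E U |0>_E.
Number of Kraus operators = dim(H_env) = d_env
= 24

24


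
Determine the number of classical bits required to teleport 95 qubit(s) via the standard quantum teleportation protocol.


Quantum teleportation requires 2 classical bits per qubit teleported.
95 qubit(s) -> 2 * 95 = 190 classical bits

190


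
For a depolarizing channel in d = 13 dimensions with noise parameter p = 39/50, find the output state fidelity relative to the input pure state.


F = (1-p) + p/d
= (1 - 0.7800) + 0.7800/13
= 0.2200 + 0.0600
= 0.2800

0.2800


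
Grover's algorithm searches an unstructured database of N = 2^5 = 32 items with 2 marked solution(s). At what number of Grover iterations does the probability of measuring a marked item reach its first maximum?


After j Grover iterations the success probability is P(j) = sin^2((2j+1)*theta), where sin(theta) = sqrt(k/N).
N = 2^5 = 32, k = 2
sin(theta) = sqrt(k/N) = 0.25
theta = arcsin(sqrt(k/N)) = 0.2526802551 rad
P(j) reaches its first maximum when (2j+1)*theta is as close as possible to pi/2, i.e. j = round(pi/(4*theta) - 1/2).
pi/(4*theta) - 1/2 = 2.6083
(For comparison, the common estimate pi/4 * sqrt(N/k) = 3.1416; the exact maximiser is used here.)
Optimal iterations = 3

3


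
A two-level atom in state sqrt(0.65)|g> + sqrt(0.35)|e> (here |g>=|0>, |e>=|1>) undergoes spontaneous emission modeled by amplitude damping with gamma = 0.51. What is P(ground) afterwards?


For amplitude damping with parameter gamma on state sqrt(a)|0> + sqrt(b)|1>:
alpha^2 = 0.65, beta^2 = 0.35
P(|0>) = alpha^2 + gamma * beta^2
= 0.65 + 0.51 * 0.35
= 0.65 + 0.1785
= 0.8285

0.8285


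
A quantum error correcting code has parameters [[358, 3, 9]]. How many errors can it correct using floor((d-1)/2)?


Code parameters: [[358, 3, 9]], distance d = 9.
Number of correctable errors = floor((d-1)/2)
= floor((9 - 1)/2)
= floor(8/2)
= 4

4


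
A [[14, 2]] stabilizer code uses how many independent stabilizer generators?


For an [[n,k]] stabilizer code:
Number of stabilizer generators = n - k
= 14 - 2
= 12

12


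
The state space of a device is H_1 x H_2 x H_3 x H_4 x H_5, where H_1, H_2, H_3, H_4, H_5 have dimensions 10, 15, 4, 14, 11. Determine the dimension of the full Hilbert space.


dim(H_1 x H_2 x H_3 x H_4 x H_5) = 10 * 15 * 4 * 14 * 11
= 150 * 4 * 14 * 11
= 600 * 14 * 11
= 8400 * 11
= 92400

92400


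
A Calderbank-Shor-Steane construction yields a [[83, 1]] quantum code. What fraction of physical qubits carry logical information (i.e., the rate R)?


Code rate R = k/n
= 1/83
= 0.0120

0.0120


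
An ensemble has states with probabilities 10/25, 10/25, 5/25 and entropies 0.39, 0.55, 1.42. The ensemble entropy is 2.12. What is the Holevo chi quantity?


chi = S(rho) - sum_i p_i * S(rho_i)
Weighted entropy = 10/25 * 0.39 + 10/25 * 0.55 + 5/25 * 1.42
= 0.6600
chi = 2.12 - 0.6600
= 1.4600

1.4600


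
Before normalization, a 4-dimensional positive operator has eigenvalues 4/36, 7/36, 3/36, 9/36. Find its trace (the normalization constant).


tr(M) = sum of eigenvalues
= 4/36 + 7/36 + 3/36 + 9/36
= 23/36
= 0.6389

0.6389


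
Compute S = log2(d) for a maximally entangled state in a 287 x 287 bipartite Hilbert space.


For a maximally entangled state in d x d:
S = log2(d) = log2(287)
= 8.1649

8.1649


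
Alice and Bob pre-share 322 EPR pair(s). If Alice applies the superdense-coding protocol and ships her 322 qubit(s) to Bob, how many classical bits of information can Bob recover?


Superdense coding allows 2 classical bits per shared entangled pair.
322 pair(s) -> 2 * 322 = 644 classical bits

644


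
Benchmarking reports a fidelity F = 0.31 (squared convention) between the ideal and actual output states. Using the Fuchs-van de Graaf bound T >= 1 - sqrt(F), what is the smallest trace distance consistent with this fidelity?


Fuchs-van de Graaf (squared-fidelity convention): 1 - sqrt(F) <= T <= sqrt(1 - F).
Lower bound: T >= 1 - sqrt(F)
sqrt(F) = sqrt(0.31) = 0.5568
T >= 1 - 0.5568
T >= 0.4432

0.4432


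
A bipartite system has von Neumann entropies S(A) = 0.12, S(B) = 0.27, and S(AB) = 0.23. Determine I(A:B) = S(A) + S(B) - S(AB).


I(A:B) = S(A) + S(B) - S(AB)
= 0.12 + 0.27 - 0.23
= 0.1600

0.1600


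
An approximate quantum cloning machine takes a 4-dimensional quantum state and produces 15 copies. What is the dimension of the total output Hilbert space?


Output space = H^(tensor 15) where dim(H) = 4
dim = 4^15
= 16 (after 2 factors)
= 64 (after 3 factors)
= 256 (after 4 factors)
= 1024 (after 5 factors)
= 4096 (after 6 factors)
= 16384 (after 7 factors)
= 65536 (after 8 factors)
= 262144 (after 9 factors)
= 1048576 (after 10 factors)
= 4194304 (after 11 factors)
= 16777216 (after 12 factors)
= 67108864 (after 13 factors)
= 268435456 (after 14 factors)
= 1073741824 (after 15 factors)
= 1073741824

1073741824


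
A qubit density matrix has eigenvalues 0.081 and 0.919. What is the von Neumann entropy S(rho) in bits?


S = -p*log2(p) - (1-p)*log2(1-p)
p = 0.0810, 1-p = 0.9190
= -0.0810 * log2(0.0810) - 0.9190 * log2(0.9190)
= -(-0.2937) - (-0.1120)
= 0.4057

0.4057


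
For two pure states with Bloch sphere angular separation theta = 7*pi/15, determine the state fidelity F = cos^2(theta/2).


For states separated by angle theta on Bloch sphere:
F = cos^2(theta/2)
theta = 7*pi/15 = 1.4661
theta/2 = 0.7330
cos(theta/2) = 0.7431
F = 0.5523

0.5523


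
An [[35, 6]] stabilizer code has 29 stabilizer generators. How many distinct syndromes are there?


Each stabilizer generator gives a binary (+1 or -1) measurement outcome.
With 29 independent generators:
Total syndromes = 2^29
= 536870912

536870912


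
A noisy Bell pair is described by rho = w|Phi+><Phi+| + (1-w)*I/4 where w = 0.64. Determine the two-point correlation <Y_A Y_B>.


|Phi+> = (|00> + |11>)/sqrt(2)
For the pure Bell state, <Y_A Y_B> = -1 (Bell-state Pauli correlator).
The maximally-mixed part I/4 has tr(I/4 * P tensor P) = 0 for any traceless Pauli P.
So <Y_A Y_B>_rho = w * (-1) + (1 - w) * 0
= 0.64 * (-1)
= -0.6400

-0.6400


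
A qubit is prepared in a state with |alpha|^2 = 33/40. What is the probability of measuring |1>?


|alpha|^2 = 33/40 = 0.8250
|beta|^2 = 1 - 33/40 = 7/40 = 0.1750
P(|1>) = |beta|^2 = 0.1750

0.1750


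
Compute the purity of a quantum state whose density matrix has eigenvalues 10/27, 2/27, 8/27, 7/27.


tr(rho^2) = sum of eigenvalues squared
= (10/27)^2 + (2/27)^2 + (8/27)^2 + (7/27)^2
= (100 + 4 + 64 + 49) / 729
= 217/729
= 0.2977

0.2977


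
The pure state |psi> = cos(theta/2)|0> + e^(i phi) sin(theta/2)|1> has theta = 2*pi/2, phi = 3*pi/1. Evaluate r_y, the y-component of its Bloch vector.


theta = 3.1416, phi = 9.4248
r_y = sin(theta)*sin(phi) = 0.0000 * 0.0000
r_y = 0.0000

0.0000


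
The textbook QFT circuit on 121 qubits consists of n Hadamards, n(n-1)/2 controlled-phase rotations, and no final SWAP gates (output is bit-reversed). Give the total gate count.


Hadamard gates: 121
Controlled rotations: n*(n-1)/2 = 121*120/2 = 7260
SWAP gates: 0 (omitted)
Total = 121 + 7260
= 7381

7381


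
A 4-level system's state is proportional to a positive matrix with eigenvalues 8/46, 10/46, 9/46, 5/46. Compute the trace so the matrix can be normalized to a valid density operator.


tr(M) = sum of eigenvalues
= 8/46 + 10/46 + 9/46 + 5/46
= 32/46
= 0.6957

0.6957
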